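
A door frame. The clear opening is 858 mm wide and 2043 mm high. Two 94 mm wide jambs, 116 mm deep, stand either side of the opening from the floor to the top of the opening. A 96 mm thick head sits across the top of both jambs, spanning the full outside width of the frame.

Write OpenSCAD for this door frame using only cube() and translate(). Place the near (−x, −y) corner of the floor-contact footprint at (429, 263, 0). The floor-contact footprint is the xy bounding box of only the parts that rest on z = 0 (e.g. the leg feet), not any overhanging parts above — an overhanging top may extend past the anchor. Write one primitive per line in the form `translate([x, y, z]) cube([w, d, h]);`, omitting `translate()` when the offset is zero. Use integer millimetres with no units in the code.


translate([429, 263, 0]) cube([94, 116, 2043]);
translate([1381, 263, 0]) cube([94, 116, 2043]);
translate([429, 263, 2043]) cube([1046, 116, 96]);


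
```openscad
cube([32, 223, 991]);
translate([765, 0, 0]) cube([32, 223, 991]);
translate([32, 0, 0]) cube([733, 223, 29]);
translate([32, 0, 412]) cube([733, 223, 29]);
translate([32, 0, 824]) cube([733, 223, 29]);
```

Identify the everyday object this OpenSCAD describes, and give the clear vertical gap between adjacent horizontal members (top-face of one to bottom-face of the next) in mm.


A bookshelf. The clear shelf gap is 383 mm.

Two tall side panels with 3 horizontal boards between them — a bookshelf. The first two shelf undersides are at z = 0 and z = 412; with shelf thickness 29, the clear gap is 412 − 0 − 29 = 383 mm.


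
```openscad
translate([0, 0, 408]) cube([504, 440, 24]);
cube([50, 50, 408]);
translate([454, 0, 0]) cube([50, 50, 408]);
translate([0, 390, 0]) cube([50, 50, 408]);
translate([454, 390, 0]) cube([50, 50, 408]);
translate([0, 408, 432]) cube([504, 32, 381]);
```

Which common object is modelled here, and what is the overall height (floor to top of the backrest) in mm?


A chair. The overall height is 813 mm.

A slab on four corner posts with a tall panel at the back — a chair. The seat slab sits at z = 408 with thickness 24, and the 381 mm backrest starts at the seat top, so the overall height is 408 + 24 + 381 = 813 mm.


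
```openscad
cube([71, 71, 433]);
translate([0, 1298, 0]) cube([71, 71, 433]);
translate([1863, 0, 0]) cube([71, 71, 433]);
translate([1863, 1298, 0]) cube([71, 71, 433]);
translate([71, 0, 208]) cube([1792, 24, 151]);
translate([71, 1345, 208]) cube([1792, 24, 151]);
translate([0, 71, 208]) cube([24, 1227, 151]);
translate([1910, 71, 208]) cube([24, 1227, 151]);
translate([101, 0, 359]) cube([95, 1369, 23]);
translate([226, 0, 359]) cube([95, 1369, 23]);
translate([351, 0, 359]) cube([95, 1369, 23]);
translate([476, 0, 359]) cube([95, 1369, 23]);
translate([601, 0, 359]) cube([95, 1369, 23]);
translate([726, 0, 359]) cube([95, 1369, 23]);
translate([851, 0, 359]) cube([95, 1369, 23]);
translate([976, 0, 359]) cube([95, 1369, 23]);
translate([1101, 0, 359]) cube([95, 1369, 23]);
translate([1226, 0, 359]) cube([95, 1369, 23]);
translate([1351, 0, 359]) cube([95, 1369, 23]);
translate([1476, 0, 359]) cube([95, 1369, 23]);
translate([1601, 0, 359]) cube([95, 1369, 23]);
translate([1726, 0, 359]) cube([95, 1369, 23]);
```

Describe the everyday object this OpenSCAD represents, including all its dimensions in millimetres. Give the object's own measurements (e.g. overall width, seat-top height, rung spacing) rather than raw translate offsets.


A bed frame 1934 mm long (x) by 1369 mm wide (y). Four 71×71 mm corner posts, 433 mm tall, at the corners of the footprint. Four rails of 24 mm thickness and 151 mm height run between adjacent posts with their undersides at z = 208 mm, their outer faces flush with the outside of the frame (the two x-running rails run between the posts' inner faces; the two y-running rails run between the posts' inner faces). 14 slats, each 95 mm wide (x) and 23 mm thick, lie across the top of the two x-running rails, running the full 1369 mm width of the frame in y; along x they sit between the end posts with a 30 mm gap after the −x posts and between neighbouring slats, leaving 42 mm before the +x posts.


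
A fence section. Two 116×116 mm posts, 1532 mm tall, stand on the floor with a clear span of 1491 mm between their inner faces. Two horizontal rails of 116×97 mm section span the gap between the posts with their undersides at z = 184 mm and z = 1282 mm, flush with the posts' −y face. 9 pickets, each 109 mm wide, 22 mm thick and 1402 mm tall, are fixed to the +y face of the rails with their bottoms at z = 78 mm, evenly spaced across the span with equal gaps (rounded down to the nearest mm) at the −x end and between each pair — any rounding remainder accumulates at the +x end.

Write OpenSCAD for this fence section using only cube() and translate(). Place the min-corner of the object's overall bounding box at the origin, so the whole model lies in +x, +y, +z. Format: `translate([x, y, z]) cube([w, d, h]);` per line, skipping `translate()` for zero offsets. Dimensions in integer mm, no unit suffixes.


cube([116, 116, 1532]);
translate([1607, 0, 0]) cube([116, 116, 1532]);
translate([116, 0, 184]) cube([1491, 116, 97]);
translate([116, 0, 1282]) cube([1491, 116, 97]);
translate([167, 116, 78]) cube([109, 22, 1402]);
translate([327, 116, 78]) cube([109, 22, 1402]);
translate([487, 116, 78]) cube([109, 22, 1402]);
translate([647, 116, 78]) cube([109, 22, 1402]);
translate([807, 116, 78]) cube([109, 22, 1402]);
translate([967, 116, 78]) cube([109, 22, 1402]);
translate([1127, 116, 78]) cube([109, 22, 1402]);
translate([1287, 116, 78]) cube([109, 22, 1402]);
translate([1447, 116, 78]) cube([109, 22, 1402]);


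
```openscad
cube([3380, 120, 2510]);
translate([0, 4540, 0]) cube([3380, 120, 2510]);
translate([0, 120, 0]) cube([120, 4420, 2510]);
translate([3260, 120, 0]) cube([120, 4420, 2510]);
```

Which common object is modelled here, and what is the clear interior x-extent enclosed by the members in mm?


A house (or room) frame. The interior width is 3140 mm.

Four 2510 mm walls enclosing a rectangle with no floor or roof — a room or house frame. Outside width is 3380 mm and wall thickness is 120 mm, so the interior width is 3380 − 2 × 120 = 3140 mm.


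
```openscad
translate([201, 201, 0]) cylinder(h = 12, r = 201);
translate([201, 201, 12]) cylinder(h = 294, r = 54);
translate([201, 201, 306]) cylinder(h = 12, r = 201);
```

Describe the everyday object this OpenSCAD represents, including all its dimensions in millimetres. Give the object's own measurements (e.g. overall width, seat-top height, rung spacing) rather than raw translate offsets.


A spool: two coaxial disc flanges of radius 201 mm and thickness 12 mm, joined by a core cylinder of radius 54 mm and height 294 mm. The lower flange rests on z = 0 and the three cylinders share a vertical axis.


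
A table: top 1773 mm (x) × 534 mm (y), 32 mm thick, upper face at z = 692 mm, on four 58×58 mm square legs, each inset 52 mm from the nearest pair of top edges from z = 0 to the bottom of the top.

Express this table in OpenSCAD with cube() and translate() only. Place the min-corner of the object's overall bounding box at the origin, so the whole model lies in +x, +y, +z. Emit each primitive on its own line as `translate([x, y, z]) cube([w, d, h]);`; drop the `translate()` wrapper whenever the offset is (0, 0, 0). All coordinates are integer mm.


// leg_h = 692 - 32 = 660
translate([0, 0, 660]) cube([1773, 534, 32]);
translate([52, 52, 0]) cube([58, 58, 660]);
translate([1663, 52, 0]) cube([58, 58, 660]);
translate([52, 424, 0]) cube([58, 58, 660]);
translate([1663, 424, 0]) cube([58, 58, 660]);


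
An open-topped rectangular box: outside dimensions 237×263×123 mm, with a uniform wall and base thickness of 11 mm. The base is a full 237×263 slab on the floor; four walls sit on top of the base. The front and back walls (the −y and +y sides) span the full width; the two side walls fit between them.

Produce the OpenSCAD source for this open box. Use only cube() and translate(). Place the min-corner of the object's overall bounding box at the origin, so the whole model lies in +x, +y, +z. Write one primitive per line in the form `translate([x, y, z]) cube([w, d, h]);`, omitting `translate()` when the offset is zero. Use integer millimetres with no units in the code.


cube([237, 263, 11]);
translate([0, 0, 11]) cube([237, 11, 112]);
translate([0, 252, 11]) cube([237, 11, 112]);
translate([0, 11, 11]) cube([11, 241, 112]);
translate([226, 11, 11]) cube([11, 241, 112]);


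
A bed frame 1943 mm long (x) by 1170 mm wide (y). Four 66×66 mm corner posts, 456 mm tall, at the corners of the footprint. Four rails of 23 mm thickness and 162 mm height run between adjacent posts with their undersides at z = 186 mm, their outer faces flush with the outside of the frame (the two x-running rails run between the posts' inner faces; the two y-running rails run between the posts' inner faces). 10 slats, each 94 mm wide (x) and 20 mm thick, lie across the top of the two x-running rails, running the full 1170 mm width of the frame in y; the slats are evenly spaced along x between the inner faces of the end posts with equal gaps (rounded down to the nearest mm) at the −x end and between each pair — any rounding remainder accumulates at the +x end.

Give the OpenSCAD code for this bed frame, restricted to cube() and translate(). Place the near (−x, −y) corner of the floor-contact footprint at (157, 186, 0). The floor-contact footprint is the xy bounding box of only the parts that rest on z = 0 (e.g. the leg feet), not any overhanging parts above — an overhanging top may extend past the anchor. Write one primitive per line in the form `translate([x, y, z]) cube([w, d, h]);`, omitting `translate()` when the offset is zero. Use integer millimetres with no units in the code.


translate([157, 186, 0]) cube([66, 66, 456]);
translate([157, 1290, 0]) cube([66, 66, 456]);
translate([2034, 186, 0]) cube([66, 66, 456]);
translate([2034, 1290, 0]) cube([66, 66, 456]);
translate([223, 186, 186]) cube([1811, 23, 162]);
translate([223, 1333, 186]) cube([1811, 23, 162]);
translate([157, 252, 186]) cube([23, 1038, 162]);
translate([2077, 252, 186]) cube([23, 1038, 162]);
translate([302, 186, 348]) cube([94, 1170, 20]);
translate([475, 186, 348]) cube([94, 1170, 20]);
translate([648, 186, 348]) cube([94, 1170, 20]);
translate([821, 186, 348]) cube([94, 1170, 20]);
translate([994, 186, 348]) cube([94, 1170, 20]);
translate([1167, 186, 348]) cube([94, 1170, 20]);
translate([1340, 186, 348]) cube([94, 1170, 20]);
translate([1513, 186, 348]) cube([94, 1170, 20]);
translate([1686, 186, 348]) cube([94, 1170, 20]);
translate([1859, 186, 348]) cube([94, 1170, 20]);


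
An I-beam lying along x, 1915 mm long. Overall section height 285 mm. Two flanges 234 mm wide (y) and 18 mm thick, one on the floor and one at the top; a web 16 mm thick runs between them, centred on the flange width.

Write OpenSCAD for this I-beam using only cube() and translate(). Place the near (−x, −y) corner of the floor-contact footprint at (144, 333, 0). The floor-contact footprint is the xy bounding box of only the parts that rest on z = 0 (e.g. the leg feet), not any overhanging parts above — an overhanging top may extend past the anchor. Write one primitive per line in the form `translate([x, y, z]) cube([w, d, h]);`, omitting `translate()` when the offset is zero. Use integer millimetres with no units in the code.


translate([144, 333, 0]) cube([1915, 234, 18]);
translate([144, 442, 18]) cube([1915, 16, 249]);
translate([144, 333, 267]) cube([1915, 234, 18]);


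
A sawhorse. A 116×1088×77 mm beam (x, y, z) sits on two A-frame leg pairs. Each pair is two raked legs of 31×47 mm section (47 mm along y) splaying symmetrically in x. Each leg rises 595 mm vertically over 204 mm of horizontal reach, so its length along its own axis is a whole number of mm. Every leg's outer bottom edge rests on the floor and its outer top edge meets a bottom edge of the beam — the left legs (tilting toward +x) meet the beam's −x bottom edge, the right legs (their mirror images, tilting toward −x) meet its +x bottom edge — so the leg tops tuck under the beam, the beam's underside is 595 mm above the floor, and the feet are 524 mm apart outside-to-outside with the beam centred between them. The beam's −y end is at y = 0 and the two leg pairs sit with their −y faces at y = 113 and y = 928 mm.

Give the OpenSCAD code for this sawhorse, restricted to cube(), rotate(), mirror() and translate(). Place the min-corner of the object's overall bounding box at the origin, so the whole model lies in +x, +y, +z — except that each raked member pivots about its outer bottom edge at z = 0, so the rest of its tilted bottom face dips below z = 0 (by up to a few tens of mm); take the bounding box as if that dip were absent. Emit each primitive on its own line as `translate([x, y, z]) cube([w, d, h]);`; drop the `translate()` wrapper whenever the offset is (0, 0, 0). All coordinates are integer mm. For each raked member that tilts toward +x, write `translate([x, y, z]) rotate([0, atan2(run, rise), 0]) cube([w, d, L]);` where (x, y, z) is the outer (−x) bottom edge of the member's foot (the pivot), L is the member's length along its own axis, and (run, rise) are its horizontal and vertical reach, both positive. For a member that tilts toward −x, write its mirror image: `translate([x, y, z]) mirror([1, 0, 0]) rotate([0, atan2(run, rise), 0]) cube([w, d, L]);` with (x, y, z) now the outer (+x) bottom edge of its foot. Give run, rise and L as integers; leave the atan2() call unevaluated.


translate([204, 0, 595]) cube([116, 1088, 77]);
translate([0, 113, 0]) rotate([0, atan2(204, 595), 0]) cube([31, 47, 629]);
translate([524, 113, 0]) mirror([1, 0, 0]) rotate([0, atan2(204, 595), 0]) cube([31, 47, 629]);
translate([0, 928, 0]) rotate([0, atan2(204, 595), 0]) cube([31, 47, 629]);
translate([524, 928, 0]) mirror([1, 0, 0]) rotate([0, atan2(204, 595), 0]) cube([31, 47, 629]);


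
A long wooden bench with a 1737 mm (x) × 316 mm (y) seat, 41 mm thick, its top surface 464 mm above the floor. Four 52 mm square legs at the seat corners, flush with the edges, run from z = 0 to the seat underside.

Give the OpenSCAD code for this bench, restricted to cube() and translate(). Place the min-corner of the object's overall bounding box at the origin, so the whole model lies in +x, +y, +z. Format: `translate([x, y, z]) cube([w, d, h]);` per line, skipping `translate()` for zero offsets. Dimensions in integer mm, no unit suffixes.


translate([0, 0, 423]) cube([1737, 316, 41]);
cube([52, 52, 423]);
translate([0, 264, 0]) cube([52, 52, 423]);
translate([1685, 0, 0]) cube([52, 52, 423]);
translate([1685, 264, 0]) cube([52, 52, 423]);


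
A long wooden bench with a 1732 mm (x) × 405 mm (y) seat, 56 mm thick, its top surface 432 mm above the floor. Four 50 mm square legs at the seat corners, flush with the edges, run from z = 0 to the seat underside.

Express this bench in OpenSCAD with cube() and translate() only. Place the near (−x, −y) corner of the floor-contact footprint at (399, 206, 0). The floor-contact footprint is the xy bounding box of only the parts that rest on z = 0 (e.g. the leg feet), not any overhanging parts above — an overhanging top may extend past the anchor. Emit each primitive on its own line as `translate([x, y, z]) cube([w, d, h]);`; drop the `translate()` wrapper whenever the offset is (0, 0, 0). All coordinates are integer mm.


translate([399, 206, 376]) cube([1732, 405, 56]);
translate([399, 206, 0]) cube([50, 50, 376]);
translate([399, 561, 0]) cube([50, 50, 376]);
translate([2081, 206, 0]) cube([50, 50, 376]);
translate([2081, 561, 0]) cube([50, 50, 376]);


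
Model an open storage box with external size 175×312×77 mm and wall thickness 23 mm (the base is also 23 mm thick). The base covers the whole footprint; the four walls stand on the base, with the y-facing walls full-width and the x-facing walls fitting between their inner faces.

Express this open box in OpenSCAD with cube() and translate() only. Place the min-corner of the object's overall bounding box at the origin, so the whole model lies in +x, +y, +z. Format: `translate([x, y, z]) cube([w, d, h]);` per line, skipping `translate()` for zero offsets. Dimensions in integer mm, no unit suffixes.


cube([175, 312, 23]);
translate([0, 0, 23]) cube([175, 23, 54]);
translate([0, 289, 23]) cube([175, 23, 54]);
translate([0, 23, 23]) cube([23, 266, 54]);
translate([152, 23, 23]) cube([23, 266, 54]);


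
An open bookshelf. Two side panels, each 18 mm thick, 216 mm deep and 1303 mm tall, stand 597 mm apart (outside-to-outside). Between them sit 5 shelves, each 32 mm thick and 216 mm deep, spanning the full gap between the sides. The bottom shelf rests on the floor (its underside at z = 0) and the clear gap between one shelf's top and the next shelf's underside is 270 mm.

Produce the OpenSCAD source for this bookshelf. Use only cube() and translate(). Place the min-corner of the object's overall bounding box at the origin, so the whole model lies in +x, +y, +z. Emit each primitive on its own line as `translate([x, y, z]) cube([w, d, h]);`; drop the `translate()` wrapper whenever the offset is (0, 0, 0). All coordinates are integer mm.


cube([18, 216, 1303]);
translate([579, 0, 0]) cube([18, 216, 1303]);
translate([18, 0, 0]) cube([561, 216, 32]);
translate([18, 0, 302]) cube([561, 216, 32]);
translate([18, 0, 604]) cube([561, 216, 32]);
translate([18, 0, 906]) cube([561, 216, 32]);
translate([18, 0, 1208]) cube([561, 216, 32]);


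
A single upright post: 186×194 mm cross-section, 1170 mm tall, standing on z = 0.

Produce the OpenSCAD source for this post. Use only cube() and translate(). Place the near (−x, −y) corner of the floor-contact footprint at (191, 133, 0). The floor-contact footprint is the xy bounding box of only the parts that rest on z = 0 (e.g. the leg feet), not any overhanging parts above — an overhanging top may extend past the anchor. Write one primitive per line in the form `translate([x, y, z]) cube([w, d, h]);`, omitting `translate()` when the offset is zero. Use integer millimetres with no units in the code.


translate([191, 133, 0]) cube([186, 194, 1170]);


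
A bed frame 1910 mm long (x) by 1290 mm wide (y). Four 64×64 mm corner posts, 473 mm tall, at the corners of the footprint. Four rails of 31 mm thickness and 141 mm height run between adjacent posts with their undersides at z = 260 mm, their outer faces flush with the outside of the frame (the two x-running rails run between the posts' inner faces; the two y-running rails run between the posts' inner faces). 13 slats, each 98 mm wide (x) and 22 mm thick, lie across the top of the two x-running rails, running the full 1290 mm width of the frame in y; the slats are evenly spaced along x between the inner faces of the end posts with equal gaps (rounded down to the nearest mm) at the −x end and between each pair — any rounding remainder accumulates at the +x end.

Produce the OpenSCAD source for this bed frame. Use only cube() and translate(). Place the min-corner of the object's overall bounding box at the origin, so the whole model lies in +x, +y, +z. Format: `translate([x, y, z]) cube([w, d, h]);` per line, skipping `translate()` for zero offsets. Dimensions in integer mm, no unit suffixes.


cube([64, 64, 473]);
translate([0, 1226, 0]) cube([64, 64, 473]);
translate([1846, 0, 0]) cube([64, 64, 473]);
translate([1846, 1226, 0]) cube([64, 64, 473]);
translate([64, 0, 260]) cube([1782, 31, 141]);
translate([64, 1259, 260]) cube([1782, 31, 141]);
translate([0, 64, 260]) cube([31, 1162, 141]);
translate([1879, 64, 260]) cube([31, 1162, 141]);
translate([100, 0, 401]) cube([98, 1290, 22]);
translate([234, 0, 401]) cube([98, 1290, 22]);
translate([368, 0, 401]) cube([98, 1290, 22]);
translate([502, 0, 401]) cube([98, 1290, 22]);
translate([636, 0, 401]) cube([98, 1290, 22]);
translate([770, 0, 401]) cube([98, 1290, 22]);
translate([904, 0, 401]) cube([98, 1290, 22]);
translate([1038, 0, 401]) cube([98, 1290, 22]);
translate([1172, 0, 401]) cube([98, 1290, 22]);
translate([1306, 0, 401]) cube([98, 1290, 22]);
translate([1440, 0, 401]) cube([98, 1290, 22]);
translate([1574, 0, 401]) cube([98, 1290, 22]);
translate([1708, 0, 401]) cube([98, 1290, 22]);


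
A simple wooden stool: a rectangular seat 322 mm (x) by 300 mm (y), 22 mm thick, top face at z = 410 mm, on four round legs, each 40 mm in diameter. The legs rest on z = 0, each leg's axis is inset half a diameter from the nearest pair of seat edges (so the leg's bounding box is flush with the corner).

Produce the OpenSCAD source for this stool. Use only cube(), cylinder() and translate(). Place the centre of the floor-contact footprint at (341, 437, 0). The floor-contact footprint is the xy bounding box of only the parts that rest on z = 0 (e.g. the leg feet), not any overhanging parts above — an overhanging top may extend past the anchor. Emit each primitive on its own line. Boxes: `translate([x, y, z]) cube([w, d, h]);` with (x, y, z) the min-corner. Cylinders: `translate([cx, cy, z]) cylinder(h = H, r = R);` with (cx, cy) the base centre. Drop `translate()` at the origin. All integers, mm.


translate([180, 287, 388]) cube([322, 300, 22]);
translate([200, 307, 0]) cylinder(h = 388, r = 20);
translate([482, 307, 0]) cylinder(h = 388, r = 20);
translate([200, 567, 0]) cylinder(h = 388, r = 20);
translate([482, 567, 0]) cylinder(h = 388, r = 20);


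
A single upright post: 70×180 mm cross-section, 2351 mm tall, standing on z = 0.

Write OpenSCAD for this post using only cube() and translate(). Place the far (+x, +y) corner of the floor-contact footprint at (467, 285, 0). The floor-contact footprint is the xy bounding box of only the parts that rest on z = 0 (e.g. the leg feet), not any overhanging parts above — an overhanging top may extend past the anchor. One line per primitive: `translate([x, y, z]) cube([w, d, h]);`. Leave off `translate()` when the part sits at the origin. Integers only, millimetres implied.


translate([397, 105, 0]) cube([70, 180, 2351]);


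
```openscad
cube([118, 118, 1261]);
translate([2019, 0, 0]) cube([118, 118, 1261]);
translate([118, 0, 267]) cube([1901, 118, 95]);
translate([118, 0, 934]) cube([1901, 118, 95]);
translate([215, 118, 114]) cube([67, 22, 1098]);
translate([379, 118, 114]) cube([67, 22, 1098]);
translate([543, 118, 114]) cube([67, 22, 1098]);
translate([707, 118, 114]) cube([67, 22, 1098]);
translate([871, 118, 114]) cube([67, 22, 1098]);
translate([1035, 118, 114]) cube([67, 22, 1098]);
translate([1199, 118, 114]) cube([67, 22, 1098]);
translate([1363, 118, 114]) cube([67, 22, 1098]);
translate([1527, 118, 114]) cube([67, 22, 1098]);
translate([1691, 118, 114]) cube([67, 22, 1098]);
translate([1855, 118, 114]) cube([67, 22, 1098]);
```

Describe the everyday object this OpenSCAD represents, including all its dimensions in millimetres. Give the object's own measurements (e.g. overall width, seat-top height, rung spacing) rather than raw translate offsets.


A fence section. Two 118×118 mm posts, 1261 mm tall, stand on the floor with a clear span of 1901 mm between their inner faces. Two horizontal rails of 118×95 mm section span the gap between the posts with their undersides at z = 267 mm and z = 934 mm, flush with the posts' −y face. 11 pickets, each 67 mm wide, 22 mm thick and 1098 mm tall, are fixed to the +y face of the rails with their bottoms at z = 114 mm, spaced across the span with a 97 mm gap after the −x post and between neighbouring pickets and before the +x post.


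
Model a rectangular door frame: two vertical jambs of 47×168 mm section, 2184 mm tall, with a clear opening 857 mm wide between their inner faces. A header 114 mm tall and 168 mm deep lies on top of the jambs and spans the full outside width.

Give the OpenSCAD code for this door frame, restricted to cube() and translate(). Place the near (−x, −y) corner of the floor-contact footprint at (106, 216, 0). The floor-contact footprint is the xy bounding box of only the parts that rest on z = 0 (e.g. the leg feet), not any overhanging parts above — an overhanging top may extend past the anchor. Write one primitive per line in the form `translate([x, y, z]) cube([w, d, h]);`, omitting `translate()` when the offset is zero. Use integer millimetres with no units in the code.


translate([106, 216, 0]) cube([47, 168, 2184]);
translate([1010, 216, 0]) cube([47, 168, 2184]);
translate([106, 216, 2184]) cube([951, 168, 114]);


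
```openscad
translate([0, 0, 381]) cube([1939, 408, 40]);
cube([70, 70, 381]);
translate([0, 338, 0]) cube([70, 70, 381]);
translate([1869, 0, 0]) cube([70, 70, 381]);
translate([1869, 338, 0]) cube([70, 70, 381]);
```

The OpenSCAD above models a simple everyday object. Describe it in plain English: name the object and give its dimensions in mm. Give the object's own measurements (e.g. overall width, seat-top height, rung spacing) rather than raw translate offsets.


A long wooden bench with a 1939 mm (x) × 408 mm (y) seat, 40 mm thick, its top surface 421 mm above the floor. Four 70 mm square legs at the seat corners, flush with the edges, run from z = 0 to the seat underside.


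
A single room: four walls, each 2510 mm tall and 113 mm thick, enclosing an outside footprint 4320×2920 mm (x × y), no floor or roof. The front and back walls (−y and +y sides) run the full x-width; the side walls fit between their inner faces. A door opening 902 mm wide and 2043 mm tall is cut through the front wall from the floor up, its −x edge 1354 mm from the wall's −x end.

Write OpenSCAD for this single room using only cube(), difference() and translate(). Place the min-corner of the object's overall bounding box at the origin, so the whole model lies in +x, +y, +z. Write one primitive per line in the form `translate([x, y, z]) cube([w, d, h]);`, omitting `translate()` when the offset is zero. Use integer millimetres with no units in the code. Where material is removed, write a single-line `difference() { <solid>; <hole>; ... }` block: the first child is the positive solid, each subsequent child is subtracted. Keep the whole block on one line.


difference() { cube([4320, 113, 2510]); translate([1354, 0, 0]) cube([902, 113, 2043]); }
translate([0, 2807, 0]) cube([4320, 113, 2510]);
translate([0, 113, 0]) cube([113, 2694, 2510]);
translate([4207, 113, 0]) cube([113, 2694, 2510]);


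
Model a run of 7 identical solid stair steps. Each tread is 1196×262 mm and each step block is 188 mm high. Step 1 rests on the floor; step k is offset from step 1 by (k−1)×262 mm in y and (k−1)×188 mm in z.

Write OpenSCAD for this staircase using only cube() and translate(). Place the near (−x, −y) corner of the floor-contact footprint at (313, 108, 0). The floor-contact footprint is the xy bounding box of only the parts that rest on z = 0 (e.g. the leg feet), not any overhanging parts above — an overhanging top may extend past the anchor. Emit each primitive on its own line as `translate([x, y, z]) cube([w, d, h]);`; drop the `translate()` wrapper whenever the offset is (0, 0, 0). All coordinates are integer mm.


translate([313, 108, 0]) cube([1196, 262, 188]);
translate([313, 370, 188]) cube([1196, 262, 188]);
translate([313, 632, 376]) cube([1196, 262, 188]);
translate([313, 894, 564]) cube([1196, 262, 188]);
translate([313, 1156, 752]) cube([1196, 262, 188]);
translate([313, 1418, 940]) cube([1196, 262, 188]);
translate([313, 1680, 1128]) cube([1196, 262, 188]);


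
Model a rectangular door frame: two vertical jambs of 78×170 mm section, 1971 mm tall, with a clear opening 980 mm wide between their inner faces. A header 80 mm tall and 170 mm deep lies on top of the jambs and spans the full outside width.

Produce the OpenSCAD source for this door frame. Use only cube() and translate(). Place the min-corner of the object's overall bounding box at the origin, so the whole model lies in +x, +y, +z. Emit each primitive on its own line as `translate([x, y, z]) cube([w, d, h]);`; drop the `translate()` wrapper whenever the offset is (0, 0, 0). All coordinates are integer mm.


cube([78, 170, 1971]);
translate([1058, 0, 0]) cube([78, 170, 1971]);
translate([0, 0, 1971]) cube([1136, 170, 80]);


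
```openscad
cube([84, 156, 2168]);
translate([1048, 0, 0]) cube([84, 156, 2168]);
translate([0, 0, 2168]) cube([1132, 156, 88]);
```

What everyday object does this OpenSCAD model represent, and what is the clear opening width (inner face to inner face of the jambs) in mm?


A door frame. The clear opening width is 964 mm.

Two 2168 mm tall posts with a header on top — a door frame. The left jamb is 84 mm wide at x = 0; the right jamb starts at x = 1048. The clear opening is 1048 − 84 = 964 mm.


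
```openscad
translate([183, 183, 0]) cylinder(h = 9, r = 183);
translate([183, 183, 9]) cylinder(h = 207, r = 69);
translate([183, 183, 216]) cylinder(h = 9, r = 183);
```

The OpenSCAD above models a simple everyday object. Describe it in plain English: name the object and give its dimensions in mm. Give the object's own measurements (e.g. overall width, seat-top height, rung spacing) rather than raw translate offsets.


A spool: two coaxial disc flanges of radius 183 mm and thickness 9 mm, joined by a core cylinder of radius 69 mm and height 207 mm. The lower flange rests on z = 0 and the three cylinders share a vertical axis.


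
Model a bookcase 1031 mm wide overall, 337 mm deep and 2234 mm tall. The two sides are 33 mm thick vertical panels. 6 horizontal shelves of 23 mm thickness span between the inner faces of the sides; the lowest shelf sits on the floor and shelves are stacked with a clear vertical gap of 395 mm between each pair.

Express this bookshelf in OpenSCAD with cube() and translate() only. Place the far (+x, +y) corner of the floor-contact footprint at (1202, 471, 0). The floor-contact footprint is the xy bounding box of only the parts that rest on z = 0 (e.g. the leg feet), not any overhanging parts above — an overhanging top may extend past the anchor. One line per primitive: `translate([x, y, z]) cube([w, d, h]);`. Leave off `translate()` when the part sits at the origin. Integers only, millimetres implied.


translate([171, 134, 0]) cube([33, 337, 2234]);
translate([1169, 134, 0]) cube([33, 337, 2234]);
translate([204, 134, 0]) cube([965, 337, 23]);
translate([204, 134, 418]) cube([965, 337, 23]);
translate([204, 134, 836]) cube([965, 337, 23]);
translate([204, 134, 1254]) cube([965, 337, 23]);
translate([204, 134, 1672]) cube([965, 337, 23]);
translate([204, 134, 2090]) cube([965, 337, 23]);


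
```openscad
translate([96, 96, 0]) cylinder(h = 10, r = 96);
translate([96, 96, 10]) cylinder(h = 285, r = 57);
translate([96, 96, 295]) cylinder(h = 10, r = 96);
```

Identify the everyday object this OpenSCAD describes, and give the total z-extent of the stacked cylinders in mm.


A spool. The overall height is 305 mm.

Three coaxial cylinders, large–small–large — a spool. Two 10 mm flanges and a 285 mm core give 10 + 285 + 10 = 305 mm.


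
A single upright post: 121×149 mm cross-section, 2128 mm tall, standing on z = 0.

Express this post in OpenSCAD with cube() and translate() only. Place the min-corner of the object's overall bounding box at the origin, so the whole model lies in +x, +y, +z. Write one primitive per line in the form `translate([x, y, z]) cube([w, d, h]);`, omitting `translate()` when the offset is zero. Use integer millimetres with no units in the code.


cube([121, 149, 2128]);


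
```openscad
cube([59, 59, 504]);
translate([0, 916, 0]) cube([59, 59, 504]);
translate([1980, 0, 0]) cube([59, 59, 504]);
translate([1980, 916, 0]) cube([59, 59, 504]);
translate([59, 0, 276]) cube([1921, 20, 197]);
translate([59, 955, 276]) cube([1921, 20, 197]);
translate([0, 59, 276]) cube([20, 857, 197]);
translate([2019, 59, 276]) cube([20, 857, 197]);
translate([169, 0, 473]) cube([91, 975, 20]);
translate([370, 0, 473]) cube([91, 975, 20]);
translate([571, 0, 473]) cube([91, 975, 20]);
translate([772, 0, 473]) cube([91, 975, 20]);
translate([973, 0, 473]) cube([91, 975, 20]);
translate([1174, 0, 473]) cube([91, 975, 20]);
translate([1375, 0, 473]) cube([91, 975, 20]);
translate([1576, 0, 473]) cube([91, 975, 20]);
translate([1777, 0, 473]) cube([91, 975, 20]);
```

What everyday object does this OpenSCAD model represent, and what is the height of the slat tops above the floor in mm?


A bed frame. The slat-top height is 493 mm.

Four posts, four rails, and a row of slats — a bed frame. Slats sit on the rails at z = 276 + 197 = 473; with slat thickness 20, the top is 493 mm.


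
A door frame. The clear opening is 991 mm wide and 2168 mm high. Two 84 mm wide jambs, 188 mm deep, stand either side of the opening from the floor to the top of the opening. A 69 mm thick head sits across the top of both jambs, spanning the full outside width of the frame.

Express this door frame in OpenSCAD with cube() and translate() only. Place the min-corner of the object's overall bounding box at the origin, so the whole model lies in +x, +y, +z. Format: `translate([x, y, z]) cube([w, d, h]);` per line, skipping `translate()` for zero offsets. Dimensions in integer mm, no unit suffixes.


cube([84, 188, 2168]);
translate([1075, 0, 0]) cube([84, 188, 2168]);
translate([0, 0, 2168]) cube([1159, 188, 69]);


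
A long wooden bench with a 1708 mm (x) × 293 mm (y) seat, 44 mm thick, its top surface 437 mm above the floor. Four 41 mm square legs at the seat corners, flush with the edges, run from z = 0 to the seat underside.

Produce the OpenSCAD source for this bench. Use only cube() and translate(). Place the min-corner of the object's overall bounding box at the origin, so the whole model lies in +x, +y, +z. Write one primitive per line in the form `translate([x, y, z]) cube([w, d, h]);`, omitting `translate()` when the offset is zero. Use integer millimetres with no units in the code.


translate([0, 0, 393]) cube([1708, 293, 44]);
cube([41, 41, 393]);
translate([0, 252, 0]) cube([41, 41, 393]);
translate([1667, 0, 0]) cube([41, 41, 393]);
translate([1667, 252, 0]) cube([41, 41, 393]);


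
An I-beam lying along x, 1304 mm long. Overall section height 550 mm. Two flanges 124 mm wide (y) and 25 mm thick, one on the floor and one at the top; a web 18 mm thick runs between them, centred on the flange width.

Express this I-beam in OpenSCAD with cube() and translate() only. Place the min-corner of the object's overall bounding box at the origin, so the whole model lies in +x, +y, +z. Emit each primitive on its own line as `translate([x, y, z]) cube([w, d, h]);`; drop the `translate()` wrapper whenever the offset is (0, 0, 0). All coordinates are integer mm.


cube([1304, 124, 25]);
translate([0, 53, 25]) cube([1304, 18, 500]);
translate([0, 0, 525]) cube([1304, 124, 25]);


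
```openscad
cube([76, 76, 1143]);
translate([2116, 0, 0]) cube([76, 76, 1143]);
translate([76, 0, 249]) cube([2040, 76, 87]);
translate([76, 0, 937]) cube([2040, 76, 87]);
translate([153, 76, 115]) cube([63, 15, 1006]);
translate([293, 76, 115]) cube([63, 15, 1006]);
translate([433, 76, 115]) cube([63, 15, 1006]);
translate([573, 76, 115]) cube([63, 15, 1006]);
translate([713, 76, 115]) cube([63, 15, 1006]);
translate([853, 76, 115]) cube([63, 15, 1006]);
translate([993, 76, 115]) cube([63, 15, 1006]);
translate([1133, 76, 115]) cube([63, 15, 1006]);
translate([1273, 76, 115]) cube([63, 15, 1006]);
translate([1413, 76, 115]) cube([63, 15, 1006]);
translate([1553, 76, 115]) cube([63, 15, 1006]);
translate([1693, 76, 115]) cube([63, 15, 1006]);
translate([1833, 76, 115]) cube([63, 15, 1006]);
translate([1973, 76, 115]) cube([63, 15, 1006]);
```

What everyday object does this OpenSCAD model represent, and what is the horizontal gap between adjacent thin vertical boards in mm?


A fence section. The picket gap is 77 mm.

Two posts, two rails, 14 pickets — a fence section. Span 2040 mm holds 14 pickets of 63 mm with 15 equal gaps: ⌊(2040 − 14·63) / 15⌋ = 77 mm.


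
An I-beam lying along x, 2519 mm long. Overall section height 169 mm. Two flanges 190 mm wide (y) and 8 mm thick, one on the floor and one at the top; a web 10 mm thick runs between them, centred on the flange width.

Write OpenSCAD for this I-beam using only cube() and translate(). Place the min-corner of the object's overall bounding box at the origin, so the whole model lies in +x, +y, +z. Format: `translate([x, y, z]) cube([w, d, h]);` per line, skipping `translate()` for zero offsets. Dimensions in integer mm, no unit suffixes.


cube([2519, 190, 8]);
translate([0, 90, 8]) cube([2519, 10, 153]);
translate([0, 0, 161]) cube([2519, 190, 8]);


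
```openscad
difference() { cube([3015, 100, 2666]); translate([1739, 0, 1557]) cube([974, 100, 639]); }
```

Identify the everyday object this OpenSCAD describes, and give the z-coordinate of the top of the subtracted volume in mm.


A wall with a window opening. The window head height is 2196 mm.

A wall with a rectangular opening subtracted — a window. Sill at z = 1557, opening 639 mm tall, so the head is at 1557 + 639 = 2196 mm.


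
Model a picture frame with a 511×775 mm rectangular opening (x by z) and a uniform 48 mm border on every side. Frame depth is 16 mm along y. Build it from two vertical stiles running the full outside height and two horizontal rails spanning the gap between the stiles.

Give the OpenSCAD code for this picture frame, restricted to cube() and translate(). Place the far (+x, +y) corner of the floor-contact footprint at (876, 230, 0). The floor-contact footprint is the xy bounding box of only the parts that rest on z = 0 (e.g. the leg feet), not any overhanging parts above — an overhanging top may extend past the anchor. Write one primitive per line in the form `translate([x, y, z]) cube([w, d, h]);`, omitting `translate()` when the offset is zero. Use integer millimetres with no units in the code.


translate([269, 214, 0]) cube([48, 16, 871]);
translate([828, 214, 0]) cube([48, 16, 871]);
translate([317, 214, 0]) cube([511, 16, 48]);
translate([317, 214, 823]) cube([511, 16, 48]);


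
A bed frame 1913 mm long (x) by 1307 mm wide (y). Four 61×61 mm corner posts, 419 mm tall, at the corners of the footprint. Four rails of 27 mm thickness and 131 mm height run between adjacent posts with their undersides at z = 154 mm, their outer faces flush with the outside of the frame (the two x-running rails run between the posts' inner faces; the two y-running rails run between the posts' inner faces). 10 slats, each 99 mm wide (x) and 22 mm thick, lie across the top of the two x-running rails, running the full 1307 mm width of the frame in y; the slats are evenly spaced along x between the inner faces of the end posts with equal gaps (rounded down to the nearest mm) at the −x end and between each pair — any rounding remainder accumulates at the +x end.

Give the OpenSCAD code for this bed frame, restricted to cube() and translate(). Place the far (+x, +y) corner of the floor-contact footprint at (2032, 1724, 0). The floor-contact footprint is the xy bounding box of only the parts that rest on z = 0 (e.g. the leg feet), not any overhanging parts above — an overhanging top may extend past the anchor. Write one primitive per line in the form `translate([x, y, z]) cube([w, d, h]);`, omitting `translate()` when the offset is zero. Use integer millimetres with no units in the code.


// slat z = rail_z + rail_h = 154 + 131 = 285
// slat gap = ⌊(1791 − 10·99) / 11⌋ = 72
translate([119, 417, 0]) cube([61, 61, 419]);
translate([119, 1663, 0]) cube([61, 61, 419]);
translate([1971, 417, 0]) cube([61, 61, 419]);
translate([1971, 1663, 0]) cube([61, 61, 419]);
translate([180, 417, 154]) cube([1791, 27, 131]);
translate([180, 1697, 154]) cube([1791, 27, 131]);
translate([119, 478, 154]) cube([27, 1185, 131]);
translate([2005, 478, 154]) cube([27, 1185, 131]);
translate([252, 417, 285]) cube([99, 1307, 22]);
translate([423, 417, 285]) cube([99, 1307, 22]);
translate([594, 417, 285]) cube([99, 1307, 22]);
translate([765, 417, 285]) cube([99, 1307, 22]);
translate([936, 417, 285]) cube([99, 1307, 22]);
translate([1107, 417, 285]) cube([99, 1307, 22]);
translate([1278, 417, 285]) cube([99, 1307, 22]);
translate([1449, 417, 285]) cube([99, 1307, 22]);
translate([1620, 417, 285]) cube([99, 1307, 22]);
translate([1791, 417, 285]) cube([99, 1307, 22]);
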